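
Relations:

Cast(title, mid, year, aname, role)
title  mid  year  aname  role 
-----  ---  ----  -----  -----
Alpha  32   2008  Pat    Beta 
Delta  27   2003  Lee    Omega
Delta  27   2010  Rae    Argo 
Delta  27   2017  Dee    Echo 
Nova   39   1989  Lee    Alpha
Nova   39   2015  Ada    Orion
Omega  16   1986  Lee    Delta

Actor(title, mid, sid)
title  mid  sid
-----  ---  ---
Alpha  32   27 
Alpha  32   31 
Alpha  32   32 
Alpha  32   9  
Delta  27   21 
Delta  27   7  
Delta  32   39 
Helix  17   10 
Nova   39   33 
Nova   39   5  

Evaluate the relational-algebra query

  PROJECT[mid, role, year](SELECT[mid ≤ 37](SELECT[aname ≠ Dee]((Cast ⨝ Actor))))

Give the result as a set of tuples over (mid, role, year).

Natural join on title, mid: {(Alpha, 32, 2008, Pat, Beta, 27), (Alpha, 32, 2008, Pat, Beta, 31), (Alpha, 32, 2008, Pat, Beta, 32), (Alpha, 32, 2008, Pat, Beta, 9), (Delta, 27, 2003, Lee, Omega, 21), (Delta, 27, 2003, Lee, Omega, 7), (Delta, 27, 2010, Rae, Argo, 21), (Delta, 27, 2010, Rae, Argo, 7), (Delta, 27, 2017, Dee, Echo, 21), (Delta, 27, 2017, Dee, Echo, 7), (Nova, 39, 1989, Lee, Alpha, 33), (Nova, 39, 1989, Lee, Alpha, 5), (Nova, 39, 2015, Ada, Orion, 33), (Nova, 39, 2015, Ada, Orion, 5)}
Selection aname ≠ Dee: {(Alpha, 32, 2008, Pat, Beta, 27), (Alpha, 32, 2008, Pat, Beta, 31), (Alpha, 32, 2008, Pat, Beta, 32), (Alpha, 32, 2008, Pat, Beta, 9), (Delta, 27, 2003, Lee, Omega, 21), (Delta, 27, 2003, Lee, Omega, 7), (Delta, 27, 2010, Rae, Argo, 21), (Delta, 27, 2010, Rae, Argo, 7), (Nova, 39, 1989, Lee, Alpha, 33), (Nova, 39, 1989, Lee, Alpha, 5), (Nova, 39, 2015, Ada, Orion, 33), (Nova, 39, 2015, Ada, Orion, 5)}
Selection mid ≤ 37: {(Alpha, 32, 2008, Pat, Beta, 27), (Alpha, 32, 2008, Pat, Beta, 31), (Alpha, 32, 2008, Pat, Beta, 32), (Alpha, 32, 2008, Pat, Beta, 9), (Delta, 27, 2003, Lee, Omega, 21), (Delta, 27, 2003, Lee, Omega, 7), (Delta, 27, 2010, Rae, Argo, 21), (Delta, 27, 2010, Rae, Argo, 7)}
Projecting to mid, role, year (5 duplicate(s) eliminated): {(27, Argo, 2010), (27, Omega, 2003), (32, Beta, 2008)}

{(27, Argo, 2010), (27, Omega, 2003), (32, Beta, 2008)}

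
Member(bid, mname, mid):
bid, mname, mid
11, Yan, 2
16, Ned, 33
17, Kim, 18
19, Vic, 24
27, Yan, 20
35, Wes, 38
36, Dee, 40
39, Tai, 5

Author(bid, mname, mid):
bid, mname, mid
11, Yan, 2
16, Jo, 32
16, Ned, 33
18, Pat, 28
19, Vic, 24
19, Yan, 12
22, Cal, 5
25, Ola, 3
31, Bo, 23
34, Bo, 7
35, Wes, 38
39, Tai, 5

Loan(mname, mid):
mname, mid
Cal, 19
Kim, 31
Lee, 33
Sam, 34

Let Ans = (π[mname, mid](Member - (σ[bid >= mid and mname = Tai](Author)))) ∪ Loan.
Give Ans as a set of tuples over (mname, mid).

{(Cal, 19), (Dee, 40), (Kim, 18), (Kim, 31), (Lee, 33), (Ned, 33), (Sam, 34), (Vic, 24), (Wes, 38), (Yan, 2), (Yan, 20)}

Filtering on bid >= mid and mname = Tai leaves {(39, Tai, 5)}.
Taking the difference: {(11, Yan, 2), (16, Ned, 33), (17, Kim, 18), (19, Vic, 24), (27, Yan, 20), (35, Wes, 38), (36, Dee, 40)}
Projecting to mname, mid: {(Dee, 40), (Kim, 18), (Ned, 33), (Vic, 24), (Wes, 38), (Yan, 2), (Yan, 20)}
Taking the union: {(Cal, 19), (Dee, 40), (Kim, 18), (Kim, 31), (Lee, 33), (Ned, 33), (Sam, 34), (Vic, 24), (Wes, 38), (Yan, 2), (Yan, 20)}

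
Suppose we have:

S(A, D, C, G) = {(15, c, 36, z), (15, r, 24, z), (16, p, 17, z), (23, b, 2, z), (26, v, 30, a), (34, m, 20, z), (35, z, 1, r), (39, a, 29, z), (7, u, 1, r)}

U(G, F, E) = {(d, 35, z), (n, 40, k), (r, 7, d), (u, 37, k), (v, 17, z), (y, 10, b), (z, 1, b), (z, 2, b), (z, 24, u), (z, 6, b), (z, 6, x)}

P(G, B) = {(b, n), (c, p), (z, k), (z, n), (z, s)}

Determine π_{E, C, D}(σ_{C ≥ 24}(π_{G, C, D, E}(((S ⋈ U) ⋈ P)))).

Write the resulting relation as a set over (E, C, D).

{(b, 24, r), (b, 29, a), (b, 36, c), (u, 24, r), (u, 29, a), (u, 36, c), (x, 24, r), (x, 29, a), (x, 36, c)}

S ⋈ U (natural join on G): {(15, c, 36, z, 1, b), (15, c, 36, z, 2, b), (15, c, 36, z, 24, u), (15, c, 36, z, 6, b), (15, c, 36, z, 6, x), (15, r, 24, z, 1, b), (15, r, 24, z, 2, b), (15, r, 24, z, 24, u), (15, r, 24, z, 6, b), (15, r, 24, z, 6, x), (16, p, 17, z, 1, b), (16, p, 17, z, 2, b), (16, p, 17, z, 24, u), (16, p, 17, z, 6, b), (16, p, 17, z, 6, x), (23, b, 2, z, 1, b), (23, b, 2, z, 2, b), (23, b, 2, z, 24, u), (23, b, 2, z, 6, b), (23, b, 2, z, 6, x), (34, m, 20, z, 1, b), (34, m, 20, z, 2, b), (34, m, 20, z, 24, u), (34, m, 20, z, 6, b), (34, m, 20, z, 6, x), (35, z, 1, r, 7, d), (39, a, 29, z, 1, b), (39, a, 29, z, 2, b), (39, a, 29, z, 24, u), (39, a, 29, z, 6, b), (39, a, 29, z, 6, x), (7, u, 1, r, 7, d)}
(S ⋈ U) ⋈ P (natural join on G): {(15, c, 36, z, 1, b, k), (15, c, 36, z, 1, b, n), (15, c, 36, z, 1, b, s), (15, c, 36, z, 2, b, k), (15, c, 36, z, 2, b, n), (15, c, 36, z, 2, b, s), (15, c, 36, z, 24, u, k), (15, c, 36, z, 24, u, n), (15, c, 36, z, 24, u, s), (15, c, 36, z, 6, b, k), (15, c, 36, z, 6, b, n), (15, c, 36, z, 6, b, s), (15, c, 36, z, 6, x, k), (15, c, 36, z, 6, x, n), (15, c, 36, z, 6, x, s), (15, r, 24, z, 1, b, k), (15, r, 24, z, 1, b, n), (15, r, 24, z, 1, b, s), (15, r, 24, z, 2, b, k), (15, r, 24, z, 2, b, n), (15, r, 24, z, 2, b, s), (15, r, 24, z, 24, u, k), (15, r, 24, z, 24, u, n), (15, r, 24, z, 24, u, s), (15, r, 24, z, 6, b, k), (15, r, 24, z, 6, b, n), (15, r, 24, z, 6, b, s), (15, r, 24, z, 6, x, k), (15, r, 24, z, 6, x, n), (15, r, 24, z, 6, x, s), (16, p, 17, z, 1, b, k), (16, p, 17, z, 1, b, n), (16, p, 17, z, 1, b, s), (16, p, 17, z, 2, b, k), (16, p, 17, z, 2, b, n), (16, p, 17, z, 2, b, s), (16, p, 17, z, 24, u, k), (16, p, 17, z, 24, u, n), (16, p, 17, z, 24, u, s), (16, p, 17, z, 6, b, k), (16, p, 17, z, 6, b, n), (16, p, 17, z, 6, b, s), (16, p, 17, z, 6, x, k), (16, p, 17, z, 6, x, n), (16, p, 17, z, 6, x, s), (23, b, 2, z, 1, b, k), (23, b, 2, z, 1, b, n), (23, b, 2, z, 1, b, s), (23, b, 2, z, 2, b, k), (23, b, 2, z, 2, b, n), (23, b, 2, z, 2, b, s), (23, b, 2, z, 24, u, k), (23, b, 2, z, 24, u, n), (23, b, 2, z, 24, u, s), (23, b, 2, z, 6, b, k), (23, b, 2, z, 6, b, n), (23, b, 2, z, 6, b, s), (23, b, 2, z, 6, x, k), (23, b, 2, z, 6, x, n), (23, b, 2, z, 6, x, s), (34, m, 20, z, 1, b, k), (34, m, 20, z, 1, b, n), (34, m, 20, z, 1, b, s), (34, m, 20, z, 2, b, k), (34, m, 20, z, 2, b, n), (34, m, 20, z, 2, b, s), (34, m, 20, z, 24, u, k), (34, m, 20, z, 24, u, n), (34, m, 20, z, 24, u, s), (34, m, 20, z, 6, b, k), (34, m, 20, z, 6, b, n), (34, m, 20, z, 6, b, s), (34, m, 20, z, 6, x, k), (34, m, 20, z, 6, x, n), (34, m, 20, z, 6, x, s), (39, a, 29, z, 1, b, k), (39, a, 29, z, 1, b, n), (39, a, 29, z, 1, b, s), (39, a, 29, z, 2, b, k), (39, a, 29, z, 2, b, n), (39, a, 29, z, 2, b, s), (39, a, 29, z, 24, u, k), (39, a, 29, z, 24, u, n), (39, a, 29, z, 24, u, s), (39, a, 29, z, 6, b, k), (39, a, 29, z, 6, b, n), (39, a, 29, z, 6, b, s), (39, a, 29, z, 6, x, k), (39, a, 29, z, 6, x, n), (39, a, 29, z, 6, x, s)}
Projecting to G, C, D, E (72 duplicate(s) eliminated): {(z, 17, p, b), (z, 17, p, u), (z, 17, p, x), (z, 2, b, b), (z, 2, b, u), (z, 2, b, x), (z, 20, m, b), (z, 20, m, u), (z, 20, m, x), (z, 24, r, b), (z, 24, r, u), (z, 24, r, x), (z, 29, a, b), (z, 29, a, u), (z, 29, a, x), (z, 36, c, b), (z, 36, c, u), (z, 36, c, x)}
Selection C ≥ 24: {(z, 24, r, b), (z, 24, r, u), (z, 24, r, x), (z, 29, a, b), (z, 29, a, u), (z, 29, a, x), (z, 36, c, b), (z, 36, c, u), (z, 36, c, x)}
Projecting to E, C, D: {(b, 24, r), (b, 29, a), (b, 36, c), (u, 24, r), (u, 29, a), (u, 36, c), (x, 24, r), (x, 29, a), (x, 36, c)}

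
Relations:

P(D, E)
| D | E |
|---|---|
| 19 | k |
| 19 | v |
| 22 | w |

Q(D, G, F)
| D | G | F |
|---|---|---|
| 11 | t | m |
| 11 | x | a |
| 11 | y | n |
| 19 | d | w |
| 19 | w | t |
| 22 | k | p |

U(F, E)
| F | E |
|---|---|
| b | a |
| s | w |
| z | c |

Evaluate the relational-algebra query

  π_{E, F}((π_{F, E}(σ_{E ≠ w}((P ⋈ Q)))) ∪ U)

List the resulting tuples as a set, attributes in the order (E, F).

{(a, b), (c, z), (k, t), (k, w), (v, t), (v, w), (w, s)}

P ⋈ Q (natural join on D): {(19, k, d, w), (19, k, w, t), (19, v, d, w), (19, v, w, t), (22, w, k, p)}
Apply σ_{E ≠ w}; surviving tuples: {(19, k, d, w), (19, k, w, t), (19, v, d, w), (19, v, w, t)}
π_{F, E} gives {(t, k), (t, v), (w, k), (w, v)}.
Set union of the two operands is {(b, a), (s, w), (t, k), (t, v), (w, k), (w, v), (z, c)}.
π_{E, F} gives {(a, b), (c, z), (k, t), (k, w), (v, t), (v, w), (w, s)}.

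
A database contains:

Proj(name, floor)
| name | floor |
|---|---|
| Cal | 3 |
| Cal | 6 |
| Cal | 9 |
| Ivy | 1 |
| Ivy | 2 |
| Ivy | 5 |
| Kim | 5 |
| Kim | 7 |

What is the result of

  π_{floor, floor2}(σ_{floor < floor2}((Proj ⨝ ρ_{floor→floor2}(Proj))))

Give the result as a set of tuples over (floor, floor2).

ρ[floor→floor2]: schema becomes (name, floor2); tuples unchanged.
Proj ⋈ ρ_{floor→floor2}(Proj) (natural join on name): {(Cal, 3, 3), (Cal, 3, 6), (Cal, 3, 9), (Cal, 6, 3), (Cal, 6, 6), (Cal, 6, 9), (Cal, 9, 3), (Cal, 9, 6), (Cal, 9, 9), (Ivy, 1, 1), (Ivy, 1, 2), (Ivy, 1, 5), (Ivy, 2, 1), (Ivy, 2, 2), (Ivy, 2, 5), (Ivy, 5, 1), (Ivy, 5, 2), (Ivy, 5, 5), (Kim, 5, 5), (Kim, 5, 7), (Kim, 7, 5), (Kim, 7, 7)}
Selection floor < floor2: {(Cal, 3, 6), (Cal, 3, 9), (Cal, 6, 9), (Ivy, 1, 2), (Ivy, 1, 5), (Ivy, 2, 5), (Kim, 5, 7)}
Projecting to floor, floor2: {(1, 2), (1, 5), (2, 5), (3, 6), (3, 9), (5, 7), (6, 9)}

{(1, 2), (1, 5), (2, 5), (3, 6), (3, 9), (5, 7), (6, 9)}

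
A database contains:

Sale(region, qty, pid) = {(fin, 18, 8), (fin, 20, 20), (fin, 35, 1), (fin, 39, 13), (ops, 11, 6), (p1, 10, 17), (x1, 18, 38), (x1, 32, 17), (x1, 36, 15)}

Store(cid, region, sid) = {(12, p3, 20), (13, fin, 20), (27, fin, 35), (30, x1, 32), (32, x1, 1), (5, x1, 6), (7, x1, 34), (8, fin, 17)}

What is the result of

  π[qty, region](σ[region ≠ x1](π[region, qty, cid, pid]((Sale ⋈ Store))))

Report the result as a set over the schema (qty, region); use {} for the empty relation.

Joining Sale and Store on region yields {(fin, 18, 8, 13, 20), (fin, 18, 8, 27, 35), (fin, 18, 8, 8, 17), (fin, 20, 20, 13, 20), (fin, 20, 20, 27, 35), (fin, 20, 20, 8, 17), (fin, 35, 1, 13, 20), (fin, 35, 1, 27, 35), (fin, 35, 1, 8, 17), (fin, 39, 13, 13, 20), (fin, 39, 13, 27, 35), (fin, 39, 13, 8, 17), (x1, 18, 38, 30, 32), (x1, 18, 38, 32, 1), (x1, 18, 38, 5, 6), (x1, 18, 38, 7, 34), (x1, 32, 17, 30, 32), (x1, 32, 17, 32, 1), (x1, 32, 17, 5, 6), (x1, 32, 17, 7, 34), (x1, 36, 15, 30, 32), (x1, 36, 15, 32, 1), (x1, 36, 15, 5, 6), (x1, 36, 15, 7, 34)}.
Projecting to region, qty, cid, pid: {(fin, 18, 13, 8), (fin, 18, 27, 8), (fin, 18, 8, 8), (fin, 20, 13, 20), (fin, 20, 27, 20), (fin, 20, 8, 20), (fin, 35, 13, 1), (fin, 35, 27, 1), (fin, 35, 8, 1), (fin, 39, 13, 13), (fin, 39, 27, 13), (fin, 39, 8, 13), (x1, 18, 30, 38), (x1, 18, 32, 38), (x1, 18, 5, 38), (x1, 18, 7, 38), (x1, 32, 30, 17), (x1, 32, 32, 17), (x1, 32, 5, 17), (x1, 32, 7, 17), (x1, 36, 30, 15), (x1, 36, 32, 15), (x1, 36, 5, 15), (x1, 36, 7, 15)}
Apply σ_{region ≠ x1}; surviving tuples: {(fin, 18, 13, 8), (fin, 18, 27, 8), (fin, 18, 8, 8), (fin, 20, 13, 20), (fin, 20, 27, 20), (fin, 20, 8, 20), (fin, 35, 13, 1), (fin, 35, 27, 1), (fin, 35, 8, 1), (fin, 39, 13, 13), (fin, 39, 27, 13), (fin, 39, 8, 13)}
Projecting to qty, region (8 duplicate(s) eliminated): {(18, fin), (20, fin), (35, fin), (39, fin)}

{(18, fin), (20, fin), (35, fin), (39, fin)}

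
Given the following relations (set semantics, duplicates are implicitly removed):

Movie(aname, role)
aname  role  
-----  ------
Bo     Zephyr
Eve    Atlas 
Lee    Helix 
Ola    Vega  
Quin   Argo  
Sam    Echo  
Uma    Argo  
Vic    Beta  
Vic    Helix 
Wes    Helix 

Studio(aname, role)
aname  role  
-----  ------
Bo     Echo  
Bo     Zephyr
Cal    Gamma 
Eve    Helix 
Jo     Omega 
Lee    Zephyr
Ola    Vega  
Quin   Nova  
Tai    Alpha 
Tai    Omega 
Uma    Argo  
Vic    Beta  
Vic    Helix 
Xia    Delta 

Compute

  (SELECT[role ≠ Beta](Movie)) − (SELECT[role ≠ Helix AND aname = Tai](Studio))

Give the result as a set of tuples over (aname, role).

σ[role ≠ Beta]: keep tuples satisfying role ≠ Beta → {(Bo, Zephyr), (Eve, Atlas), (Lee, Helix), (Ola, Vega), (Quin, Argo), (Sam, Echo), (Uma, Argo), (Vic, Helix), (Wes, Helix)}
σ[role ≠ Helix AND aname = Tai]: keep tuples satisfying role ≠ Helix AND aname = Tai → {(Tai, Alpha), (Tai, Omega)}
Difference: {(Bo, Zephyr), (Eve, Atlas), (Lee, Helix), (Ola, Vega), (Quin, Argo), (Sam, Echo), (Uma, Argo), (Vic, Helix), (Wes, Helix)} with {(Tai, Alpha), (Tai, Omega)} → {(Bo, Zephyr), (Eve, Atlas), (Lee, Helix), (Ola, Vega), (Quin, Argo), (Sam, Echo), (Uma, Argo), (Vic, Helix), (Wes, Helix)}

{(Bo, Zephyr), (Eve, Atlas), (Lee, Helix), (Ola, Vega), (Quin, Argo), (Sam, Echo), (Uma, Argo), (Vic, Helix), (Wes, Helix)}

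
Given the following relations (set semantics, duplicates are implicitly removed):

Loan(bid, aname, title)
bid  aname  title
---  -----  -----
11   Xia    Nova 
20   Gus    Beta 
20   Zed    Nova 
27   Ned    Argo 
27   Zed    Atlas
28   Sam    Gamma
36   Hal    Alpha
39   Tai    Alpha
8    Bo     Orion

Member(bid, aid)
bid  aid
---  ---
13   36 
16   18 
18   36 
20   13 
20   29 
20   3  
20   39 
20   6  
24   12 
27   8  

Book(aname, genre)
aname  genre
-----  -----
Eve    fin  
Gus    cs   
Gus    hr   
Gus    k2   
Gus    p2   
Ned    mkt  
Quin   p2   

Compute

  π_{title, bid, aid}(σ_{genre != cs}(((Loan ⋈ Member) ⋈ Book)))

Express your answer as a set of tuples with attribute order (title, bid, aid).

{(Argo, 27, 8), (Beta, 20, 13), (Beta, 20, 29), (Beta, 20, 3), (Beta, 20, 39), (Beta, 20, 6)}

Natural join on bid: {(20, Gus, Beta, 13), (20, Gus, Beta, 29), (20, Gus, Beta, 3), (20, Gus, Beta, 39), (20, Gus, Beta, 6), (20, Zed, Nova, 13), (20, Zed, Nova, 29), (20, Zed, Nova, 3), (20, Zed, Nova, 39), (20, Zed, Nova, 6), (27, Ned, Argo, 8), (27, Zed, Atlas, 8)}
Natural join on aname: {(20, Gus, Beta, 13, cs), (20, Gus, Beta, 13, hr), (20, Gus, Beta, 13, k2), (20, Gus, Beta, 13, p2), (20, Gus, Beta, 29, cs), (20, Gus, Beta, 29, hr), (20, Gus, Beta, 29, k2), (20, Gus, Beta, 29, p2), (20, Gus, Beta, 3, cs), (20, Gus, Beta, 3, hr), (20, Gus, Beta, 3, k2), (20, Gus, Beta, 3, p2), (20, Gus, Beta, 39, cs), (20, Gus, Beta, 39, hr), (20, Gus, Beta, 39, k2), (20, Gus, Beta, 39, p2), (20, Gus, Beta, 6, cs), (20, Gus, Beta, 6, hr), (20, Gus, Beta, 6, k2), (20, Gus, Beta, 6, p2), (27, Ned, Argo, 8, mkt)}
Filtering on genre != cs leaves {(20, Gus, Beta, 13, hr), (20, Gus, Beta, 13, k2), (20, Gus, Beta, 13, p2), (20, Gus, Beta, 29, hr), (20, Gus, Beta, 29, k2), (20, Gus, Beta, 29, p2), (20, Gus, Beta, 3, hr), (20, Gus, Beta, 3, k2), (20, Gus, Beta, 3, p2), (20, Gus, Beta, 39, hr), (20, Gus, Beta, 39, k2), (20, Gus, Beta, 39, p2), (20, Gus, Beta, 6, hr), (20, Gus, Beta, 6, k2), (20, Gus, Beta, 6, p2), (27, Ned, Argo, 8, mkt)}.
Projecting to title, bid, aid (10 duplicate(s) eliminated): {(Argo, 27, 8), (Beta, 20, 13), (Beta, 20, 29), (Beta, 20, 3), (Beta, 20, 39), (Beta, 20, 6)}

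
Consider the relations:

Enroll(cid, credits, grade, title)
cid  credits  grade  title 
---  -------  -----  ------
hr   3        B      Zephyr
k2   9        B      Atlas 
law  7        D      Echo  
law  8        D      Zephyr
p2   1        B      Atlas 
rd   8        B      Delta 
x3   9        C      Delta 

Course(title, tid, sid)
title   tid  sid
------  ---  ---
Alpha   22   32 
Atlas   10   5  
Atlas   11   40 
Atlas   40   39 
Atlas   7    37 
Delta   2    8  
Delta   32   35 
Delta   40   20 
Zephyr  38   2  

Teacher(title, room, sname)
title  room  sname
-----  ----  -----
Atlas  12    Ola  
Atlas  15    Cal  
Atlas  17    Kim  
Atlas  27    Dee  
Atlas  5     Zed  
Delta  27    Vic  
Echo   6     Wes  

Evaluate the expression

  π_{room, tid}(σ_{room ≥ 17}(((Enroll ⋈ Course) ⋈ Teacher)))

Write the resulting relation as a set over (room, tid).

Natural join on title: {(hr, 3, B, Zephyr, 38, 2), (k2, 9, B, Atlas, 10, 5), (k2, 9, B, Atlas, 11, 40), (k2, 9, B, Atlas, 40, 39), (k2, 9, B, Atlas, 7, 37), (law, 8, D, Zephyr, 38, 2), (p2, 1, B, Atlas, 10, 5), (p2, 1, B, Atlas, 11, 40), (p2, 1, B, Atlas, 40, 39), (p2, 1, B, Atlas, 7, 37), (rd, 8, B, Delta, 2, 8), (rd, 8, B, Delta, 32, 35), (rd, 8, B, Delta, 40, 20), (x3, 9, C, Delta, 2, 8), (x3, 9, C, Delta, 32, 35), (x3, 9, C, Delta, 40, 20)}
Natural join on title: {(k2, 9, B, Atlas, 10, 5, 12, Ola), (k2, 9, B, Atlas, 10, 5, 15, Cal), (k2, 9, B, Atlas, 10, 5, 17, Kim), (k2, 9, B, Atlas, 10, 5, 27, Dee), (k2, 9, B, Atlas, 10, 5, 5, Zed), (k2, 9, B, Atlas, 11, 40, 12, Ola), (k2, 9, B, Atlas, 11, 40, 15, Cal), (k2, 9, B, Atlas, 11, 40, 17, Kim), (k2, 9, B, Atlas, 11, 40, 27, Dee), (k2, 9, B, Atlas, 11, 40, 5, Zed), (k2, 9, B, Atlas, 40, 39, 12, Ola), (k2, 9, B, Atlas, 40, 39, 15, Cal), (k2, 9, B, Atlas, 40, 39, 17, Kim), (k2, 9, B, Atlas, 40, 39, 27, Dee), (k2, 9, B, Atlas, 40, 39, 5, Zed), (k2, 9, B, Atlas, 7, 37, 12, Ola), (k2, 9, B, Atlas, 7, 37, 15, Cal), (k2, 9, B, Atlas, 7, 37, 17, Kim), (k2, 9, B, Atlas, 7, 37, 27, Dee), (k2, 9, B, Atlas, 7, 37, 5, Zed), (p2, 1, B, Atlas, 10, 5, 12, Ola), (p2, 1, B, Atlas, 10, 5, 15, Cal), (p2, 1, B, Atlas, 10, 5, 17, Kim), (p2, 1, B, Atlas, 10, 5, 27, Dee), (p2, 1, B, Atlas, 10, 5, 5, Zed), (p2, 1, B, Atlas, 11, 40, 12, Ola), (p2, 1, B, Atlas, 11, 40, 15, Cal), (p2, 1, B, Atlas, 11, 40, 17, Kim), (p2, 1, B, Atlas, 11, 40, 27, Dee), (p2, 1, B, Atlas, 11, 40, 5, Zed), (p2, 1, B, Atlas, 40, 39, 12, Ola), (p2, 1, B, Atlas, 40, 39, 15, Cal), (p2, 1, B, Atlas, 40, 39, 17, Kim), (p2, 1, B, Atlas, 40, 39, 27, Dee), (p2, 1, B, Atlas, 40, 39, 5, Zed), (p2, 1, B, Atlas, 7, 37, 12, Ola), (p2, 1, B, Atlas, 7, 37, 15, Cal), (p2, 1, B, Atlas, 7, 37, 17, Kim), (p2, 1, B, Atlas, 7, 37, 27, Dee), (p2, 1, B, Atlas, 7, 37, 5, Zed), (rd, 8, B, Delta, 2, 8, 27, Vic), (rd, 8, B, Delta, 32, 35, 27, Vic), (rd, 8, B, Delta, 40, 20, 27, Vic), (x3, 9, C, Delta, 2, 8, 27, Vic), (x3, 9, C, Delta, 32, 35, 27, Vic), (x3, 9, C, Delta, 40, 20, 27, Vic)}
σ[room ≥ 17]: keep tuples satisfying room ≥ 17 → {(k2, 9, B, Atlas, 10, 5, 17, Kim), (k2, 9, B, Atlas, 10, 5, 27, Dee), (k2, 9, B, Atlas, 11, 40, 17, Kim), (k2, 9, B, Atlas, 11, 40, 27, Dee), (k2, 9, B, Atlas, 40, 39, 17, Kim), (k2, 9, B, Atlas, 40, 39, 27, Dee), (k2, 9, B, Atlas, 7, 37, 17, Kim), (k2, 9, B, Atlas, 7, 37, 27, Dee), (p2, 1, B, Atlas, 10, 5, 17, Kim), (p2, 1, B, Atlas, 10, 5, 27, Dee), (p2, 1, B, Atlas, 11, 40, 17, Kim), (p2, 1, B, Atlas, 11, 40, 27, Dee), (p2, 1, B, Atlas, 40, 39, 17, Kim), (p2, 1, B, Atlas, 40, 39, 27, Dee), (p2, 1, B, Atlas, 7, 37, 17, Kim), (p2, 1, B, Atlas, 7, 37, 27, Dee), (rd, 8, B, Delta, 2, 8, 27, Vic), (rd, 8, B, Delta, 32, 35, 27, Vic), (rd, 8, B, Delta, 40, 20, 27, Vic), (x3, 9, C, Delta, 2, 8, 27, Vic), (x3, 9, C, Delta, 32, 35, 27, Vic), (x3, 9, C, Delta, 40, 20, 27, Vic)}
π_{room, tid} gives {(17, 10), (17, 11), (17, 40), (17, 7), (27, 10), (27, 11), (27, 2), (27, 32), (27, 40), (27, 7)} (12 duplicate(s) eliminated).

{(17, 10), (17, 11), (17, 40), (17, 7), (27, 10), (27, 11), (27, 2), (27, 32), (27, 40), (27, 7)}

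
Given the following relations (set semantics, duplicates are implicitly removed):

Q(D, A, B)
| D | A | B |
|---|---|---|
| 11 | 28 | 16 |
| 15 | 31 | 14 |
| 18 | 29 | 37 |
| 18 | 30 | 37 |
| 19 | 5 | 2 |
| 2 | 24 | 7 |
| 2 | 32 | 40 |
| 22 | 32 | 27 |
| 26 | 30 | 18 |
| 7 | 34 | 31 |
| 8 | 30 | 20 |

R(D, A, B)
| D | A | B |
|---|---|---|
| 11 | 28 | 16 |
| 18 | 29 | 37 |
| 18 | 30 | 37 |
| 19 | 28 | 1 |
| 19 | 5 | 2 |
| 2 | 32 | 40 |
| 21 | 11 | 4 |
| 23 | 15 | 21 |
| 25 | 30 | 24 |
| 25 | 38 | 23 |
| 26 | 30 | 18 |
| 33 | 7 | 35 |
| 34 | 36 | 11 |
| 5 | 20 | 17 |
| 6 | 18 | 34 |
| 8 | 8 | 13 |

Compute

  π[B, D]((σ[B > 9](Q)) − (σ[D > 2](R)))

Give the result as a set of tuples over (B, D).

{(14, 15), (20, 8), (27, 22), (31, 7), (40, 2)}

σ[B > 9]: keep tuples satisfying B > 9 → {(11, 28, 16), (15, 31, 14), (18, 29, 37), (18, 30, 37), (2, 32, 40), (22, 32, 27), (26, 30, 18), (7, 34, 31), (8, 30, 20)}
σ[D > 2]: keep tuples satisfying D > 2 → {(11, 28, 16), (18, 29, 37), (18, 30, 37), (19, 28, 1), (19, 5, 2), (21, 11, 4), (23, 15, 21), (25, 30, 24), (25, 38, 23), (26, 30, 18), (33, 7, 35), (34, 36, 11), (5, 20, 17), (6, 18, 34), (8, 8, 13)}
Difference: {(11, 28, 16), (15, 31, 14), (18, 29, 37), (18, 30, 37), (2, 32, 40), (22, 32, 27), (26, 30, 18), (7, 34, 31), (8, 30, 20)} with {(11, 28, 16), (18, 29, 37), (18, 30, 37), (19, 28, 1), (19, 5, 2), (21, 11, 4), (23, 15, 21), (25, 30, 24), (25, 38, 23), (26, 30, 18), (33, 7, 35), (34, 36, 11), (5, 20, 17), (6, 18, 34), (8, 8, 13)} → {(15, 31, 14), (2, 32, 40), (22, 32, 27), (7, 34, 31), (8, 30, 20)}
Projecting to B, D: {(14, 15), (20, 8), (27, 22), (31, 7), (40, 2)}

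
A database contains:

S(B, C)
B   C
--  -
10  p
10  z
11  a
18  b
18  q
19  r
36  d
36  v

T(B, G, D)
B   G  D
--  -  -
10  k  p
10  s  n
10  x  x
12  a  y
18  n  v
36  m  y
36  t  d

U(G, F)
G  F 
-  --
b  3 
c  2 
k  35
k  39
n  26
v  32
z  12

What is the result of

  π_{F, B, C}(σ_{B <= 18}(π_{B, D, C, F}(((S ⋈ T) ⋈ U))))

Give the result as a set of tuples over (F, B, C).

S ⋈ T (natural join on B): {(10, p, k, p), (10, p, s, n), (10, p, x, x), (10, z, k, p), (10, z, s, n), (10, z, x, x), (18, b, n, v), (18, q, n, v), (36, d, m, y), (36, d, t, d), (36, v, m, y), (36, v, t, d)}
(S ⋈ T) ⋈ U (natural join on G): {(10, p, k, p, 35), (10, p, k, p, 39), (10, z, k, p, 35), (10, z, k, p, 39), (18, b, n, v, 26), (18, q, n, v, 26)}
π_{B, D, C, F} gives {(10, p, p, 35), (10, p, p, 39), (10, p, z, 35), (10, p, z, 39), (18, v, b, 26), (18, v, q, 26)}.
σ[B <= 18]: keep tuples satisfying B <= 18 → {(10, p, p, 35), (10, p, p, 39), (10, p, z, 35), (10, p, z, 39), (18, v, b, 26), (18, v, q, 26)}
π_{F, B, C} gives {(26, 18, b), (26, 18, q), (35, 10, p), (35, 10, z), (39, 10, p), (39, 10, z)}.

{(26, 18, b), (26, 18, q), (35, 10, p), (35, 10, z), (39, 10, p), (39, 10, z)}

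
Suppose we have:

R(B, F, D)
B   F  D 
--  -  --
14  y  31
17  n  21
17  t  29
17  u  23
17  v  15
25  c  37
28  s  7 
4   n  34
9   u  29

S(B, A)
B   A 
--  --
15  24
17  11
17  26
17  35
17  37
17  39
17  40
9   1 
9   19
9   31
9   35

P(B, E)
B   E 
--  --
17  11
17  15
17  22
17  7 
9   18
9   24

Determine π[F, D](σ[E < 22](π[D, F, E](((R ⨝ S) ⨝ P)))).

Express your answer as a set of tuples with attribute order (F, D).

{(n, 21), (t, 29), (u, 23), (u, 29), (v, 15)}

Joining R and S on B yields {(17, n, 21, 11), (17, n, 21, 26), (17, n, 21, 35), (17, n, 21, 37), (17, n, 21, 39), (17, n, 21, 40), (17, t, 29, 11), (17, t, 29, 26), (17, t, 29, 35), (17, t, 29, 37), (17, t, 29, 39), (17, t, 29, 40), (17, u, 23, 11), (17, u, 23, 26), (17, u, 23, 35), (17, u, 23, 37), (17, u, 23, 39), (17, u, 23, 40), (17, v, 15, 11), (17, v, 15, 26), (17, v, 15, 35), (17, v, 15, 37), (17, v, 15, 39), (17, v, 15, 40), (9, u, 29, 1), (9, u, 29, 19), (9, u, 29, 31), (9, u, 29, 35)}.
Joining (R ⨝ S) and P on B yields {(17, n, 21, 11, 11), (17, n, 21, 11, 15), (17, n, 21, 11, 22), (17, n, 21, 11, 7), (17, n, 21, 26, 11), (17, n, 21, 26, 15), (17, n, 21, 26, 22), (17, n, 21, 26, 7), (17, n, 21, 35, 11), (17, n, 21, 35, 15), (17, n, 21, 35, 22), (17, n, 21, 35, 7), (17, n, 21, 37, 11), (17, n, 21, 37, 15), (17, n, 21, 37, 22), (17, n, 21, 37, 7), (17, n, 21, 39, 11), (17, n, 21, 39, 15), (17, n, 21, 39, 22), (17, n, 21, 39, 7), (17, n, 21, 40, 11), (17, n, 21, 40, 15), (17, n, 21, 40, 22), (17, n, 21, 40, 7), (17, t, 29, 11, 11), (17, t, 29, 11, 15), (17, t, 29, 11, 22), (17, t, 29, 11, 7), (17, t, 29, 26, 11), (17, t, 29, 26, 15), (17, t, 29, 26, 22), (17, t, 29, 26, 7), (17, t, 29, 35, 11), (17, t, 29, 35, 15), (17, t, 29, 35, 22), (17, t, 29, 35, 7), (17, t, 29, 37, 11), (17, t, 29, 37, 15), (17, t, 29, 37, 22), (17, t, 29, 37, 7), (17, t, 29, 39, 11), (17, t, 29, 39, 15), (17, t, 29, 39, 22), (17, t, 29, 39, 7), (17, t, 29, 40, 11), (17, t, 29, 40, 15), (17, t, 29, 40, 22), (17, t, 29, 40, 7), (17, u, 23, 11, 11), (17, u, 23, 11, 15), (17, u, 23, 11, 22), (17, u, 23, 11, 7), (17, u, 23, 26, 11), (17, u, 23, 26, 15), (17, u, 23, 26, 22), (17, u, 23, 26, 7), (17, u, 23, 35, 11), (17, u, 23, 35, 15), (17, u, 23, 35, 22), (17, u, 23, 35, 7), (17, u, 23, 37, 11), (17, u, 23, 37, 15), (17, u, 23, 37, 22), (17, u, 23, 37, 7), (17, u, 23, 39, 11), (17, u, 23, 39, 15), (17, u, 23, 39, 22), (17, u, 23, 39, 7), (17, u, 23, 40, 11), (17, u, 23, 40, 15), (17, u, 23, 40, 22), (17, u, 23, 40, 7), (17, v, 15, 11, 11), (17, v, 15, 11, 15), (17, v, 15, 11, 22), (17, v, 15, 11, 7), (17, v, 15, 26, 11), (17, v, 15, 26, 15), (17, v, 15, 26, 22), (17, v, 15, 26, 7), (17, v, 15, 35, 11), (17, v, 15, 35, 15), (17, v, 15, 35, 22), (17, v, 15, 35, 7), (17, v, 15, 37, 11), (17, v, 15, 37, 15), (17, v, 15, 37, 22), (17, v, 15, 37, 7), (17, v, 15, 39, 11), (17, v, 15, 39, 15), (17, v, 15, 39, 22), (17, v, 15, 39, 7), (17, v, 15, 40, 11), (17, v, 15, 40, 15), (17, v, 15, 40, 22), (17, v, 15, 40, 7), (9, u, 29, 1, 18), (9, u, 29, 1, 24), (9, u, 29, 19, 18), (9, u, 29, 19, 24), (9, u, 29, 31, 18), (9, u, 29, 31, 24), (9, u, 29, 35, 18), (9, u, 29, 35, 24)}.
π_{D, F, E} gives {(15, v, 11), (15, v, 15), (15, v, 22), (15, v, 7), (21, n, 11), (21, n, 15), (21, n, 22), (21, n, 7), (23, u, 11), (23, u, 15), (23, u, 22), (23, u, 7), (29, t, 11), (29, t, 15), (29, t, 22), (29, t, 7), (29, u, 18), (29, u, 24)} (86 duplicate(s) eliminated).
σ[E < 22]: keep tuples satisfying E < 22 → {(15, v, 11), (15, v, 15), (15, v, 7), (21, n, 11), (21, n, 15), (21, n, 7), (23, u, 11), (23, u, 15), (23, u, 7), (29, t, 11), (29, t, 15), (29, t, 7), (29, u, 18)}
π_{F, D} gives {(n, 21), (t, 29), (u, 23), (u, 29), (v, 15)} (8 duplicate(s) eliminated).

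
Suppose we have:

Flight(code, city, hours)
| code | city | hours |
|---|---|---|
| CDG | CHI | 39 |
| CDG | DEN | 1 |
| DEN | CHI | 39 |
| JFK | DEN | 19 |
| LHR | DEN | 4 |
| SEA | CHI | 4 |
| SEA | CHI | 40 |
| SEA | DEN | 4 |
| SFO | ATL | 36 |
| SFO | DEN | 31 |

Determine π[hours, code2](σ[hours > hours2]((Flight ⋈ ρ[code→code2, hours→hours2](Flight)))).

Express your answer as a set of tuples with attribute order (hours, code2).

{(19, CDG), (19, LHR), (19, SEA), (31, CDG), (31, JFK), (31, LHR), (31, SEA), (39, SEA), (4, CDG), (40, CDG), (40, DEN), (40, SEA)}

ρ[code→code2, hours→hours2]: schema becomes (code2, city, hours2); tuples unchanged.
Joining Flight and ρ[code→code2, hours→hours2](Flight) on city yields {(CDG, CHI, 39, CDG, 39), (CDG, CHI, 39, DEN, 39), (CDG, CHI, 39, SEA, 4), (CDG, CHI, 39, SEA, 40), (CDG, DEN, 1, CDG, 1), (CDG, DEN, 1, JFK, 19), (CDG, DEN, 1, LHR, 4), (CDG, DEN, 1, SEA, 4), (CDG, DEN, 1, SFO, 31), (DEN, CHI, 39, CDG, 39), (DEN, CHI, 39, DEN, 39), (DEN, CHI, 39, SEA, 4), (DEN, CHI, 39, SEA, 40), (JFK, DEN, 19, CDG, 1), (JFK, DEN, 19, JFK, 19), (JFK, DEN, 19, LHR, 4), (JFK, DEN, 19, SEA, 4), (JFK, DEN, 19, SFO, 31), (LHR, DEN, 4, CDG, 1), (LHR, DEN, 4, JFK, 19), (LHR, DEN, 4, LHR, 4), (LHR, DEN, 4, SEA, 4), (LHR, DEN, 4, SFO, 31), (SEA, CHI, 4, CDG, 39), (SEA, CHI, 4, DEN, 39), (SEA, CHI, 4, SEA, 4), (SEA, CHI, 4, SEA, 40), (SEA, CHI, 40, CDG, 39), (SEA, CHI, 40, DEN, 39), (SEA, CHI, 40, SEA, 4), (SEA, CHI, 40, SEA, 40), (SEA, DEN, 4, CDG, 1), (SEA, DEN, 4, JFK, 19), (SEA, DEN, 4, LHR, 4), (SEA, DEN, 4, SEA, 4), (SEA, DEN, 4, SFO, 31), (SFO, ATL, 36, SFO, 36), (SFO, DEN, 31, CDG, 1), (SFO, DEN, 31, JFK, 19), (SFO, DEN, 31, LHR, 4), (SFO, DEN, 31, SEA, 4), (SFO, DEN, 31, SFO, 31)}.
Apply σ_{hours > hours2}; surviving tuples: {(CDG, CHI, 39, SEA, 4), (DEN, CHI, 39, SEA, 4), (JFK, DEN, 19, CDG, 1), (JFK, DEN, 19, LHR, 4), (JFK, DEN, 19, SEA, 4), (LHR, DEN, 4, CDG, 1), (SEA, CHI, 40, CDG, 39), (SEA, CHI, 40, DEN, 39), (SEA, CHI, 40, SEA, 4), (SEA, DEN, 4, CDG, 1), (SFO, DEN, 31, CDG, 1), (SFO, DEN, 31, JFK, 19), (SFO, DEN, 31, LHR, 4), (SFO, DEN, 31, SEA, 4)}
π_{hours, code2} gives {(19, CDG), (19, LHR), (19, SEA), (31, CDG), (31, JFK), (31, LHR), (31, SEA), (39, SEA), (4, CDG), (40, CDG), (40, DEN), (40, SEA)} (2 duplicate(s) eliminated).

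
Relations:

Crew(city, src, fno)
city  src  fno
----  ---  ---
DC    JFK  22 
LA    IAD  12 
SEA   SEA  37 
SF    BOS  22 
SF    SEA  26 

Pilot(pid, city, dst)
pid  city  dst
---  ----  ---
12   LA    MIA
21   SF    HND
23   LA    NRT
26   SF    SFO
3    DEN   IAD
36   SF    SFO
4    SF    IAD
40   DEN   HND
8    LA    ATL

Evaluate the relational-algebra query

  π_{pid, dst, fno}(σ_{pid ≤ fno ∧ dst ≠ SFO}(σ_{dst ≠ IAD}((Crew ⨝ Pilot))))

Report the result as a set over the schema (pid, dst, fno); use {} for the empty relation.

{(12, MIA, 12), (21, HND, 22), (21, HND, 26), (8, ATL, 12)}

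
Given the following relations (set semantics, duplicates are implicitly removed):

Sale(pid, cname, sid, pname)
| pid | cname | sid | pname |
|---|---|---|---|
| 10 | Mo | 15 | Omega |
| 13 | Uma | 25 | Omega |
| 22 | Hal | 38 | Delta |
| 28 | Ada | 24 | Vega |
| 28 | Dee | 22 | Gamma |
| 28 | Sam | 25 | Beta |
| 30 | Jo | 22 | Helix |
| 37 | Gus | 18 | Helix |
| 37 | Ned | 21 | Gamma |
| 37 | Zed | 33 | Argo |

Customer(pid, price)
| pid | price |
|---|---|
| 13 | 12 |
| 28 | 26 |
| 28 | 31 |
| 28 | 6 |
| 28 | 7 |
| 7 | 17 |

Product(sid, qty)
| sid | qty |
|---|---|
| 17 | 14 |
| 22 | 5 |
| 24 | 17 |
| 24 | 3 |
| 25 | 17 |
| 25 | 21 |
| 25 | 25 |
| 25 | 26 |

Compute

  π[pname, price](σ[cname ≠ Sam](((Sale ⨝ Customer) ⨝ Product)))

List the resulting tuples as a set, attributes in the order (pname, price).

Joining Sale and Customer on pid yields {(13, Uma, 25, Omega, 12), (28, Ada, 24, Vega, 26), (28, Ada, 24, Vega, 31), (28, Ada, 24, Vega, 6), (28, Ada, 24, Vega, 7), (28, Dee, 22, Gamma, 26), (28, Dee, 22, Gamma, 31), (28, Dee, 22, Gamma, 6), (28, Dee, 22, Gamma, 7), (28, Sam, 25, Beta, 26), (28, Sam, 25, Beta, 31), (28, Sam, 25, Beta, 6), (28, Sam, 25, Beta, 7)}.
Joining (Sale ⨝ Customer) and Product on sid yields {(13, Uma, 25, Omega, 12, 17), (13, Uma, 25, Omega, 12, 21), (13, Uma, 25, Omega, 12, 25), (13, Uma, 25, Omega, 12, 26), (28, Ada, 24, Vega, 26, 17), (28, Ada, 24, Vega, 26, 3), (28, Ada, 24, Vega, 31, 17), (28, Ada, 24, Vega, 31, 3), (28, Ada, 24, Vega, 6, 17), (28, Ada, 24, Vega, 6, 3), (28, Ada, 24, Vega, 7, 17), (28, Ada, 24, Vega, 7, 3), (28, Dee, 22, Gamma, 26, 5), (28, Dee, 22, Gamma, 31, 5), (28, Dee, 22, Gamma, 6, 5), (28, Dee, 22, Gamma, 7, 5), (28, Sam, 25, Beta, 26, 17), (28, Sam, 25, Beta, 26, 21), (28, Sam, 25, Beta, 26, 25), (28, Sam, 25, Beta, 26, 26), (28, Sam, 25, Beta, 31, 17), (28, Sam, 25, Beta, 31, 21), (28, Sam, 25, Beta, 31, 25), (28, Sam, 25, Beta, 31, 26), (28, Sam, 25, Beta, 6, 17), (28, Sam, 25, Beta, 6, 21), (28, Sam, 25, Beta, 6, 25), (28, Sam, 25, Beta, 6, 26), (28, Sam, 25, Beta, 7, 17), (28, Sam, 25, Beta, 7, 21), (28, Sam, 25, Beta, 7, 25), (28, Sam, 25, Beta, 7, 26)}.
σ[cname ≠ Sam]: keep tuples satisfying cname ≠ Sam → {(13, Uma, 25, Omega, 12, 17), (13, Uma, 25, Omega, 12, 21), (13, Uma, 25, Omega, 12, 25), (13, Uma, 25, Omega, 12, 26), (28, Ada, 24, Vega, 26, 17), (28, Ada, 24, Vega, 26, 3), (28, Ada, 24, Vega, 31, 17), (28, Ada, 24, Vega, 31, 3), (28, Ada, 24, Vega, 6, 17), (28, Ada, 24, Vega, 6, 3), (28, Ada, 24, Vega, 7, 17), (28, Ada, 24, Vega, 7, 3), (28, Dee, 22, Gamma, 26, 5), (28, Dee, 22, Gamma, 31, 5), (28, Dee, 22, Gamma, 6, 5), (28, Dee, 22, Gamma, 7, 5)}
Projecting to pname, price (7 duplicate(s) eliminated): {(Gamma, 26), (Gamma, 31), (Gamma, 6), (Gamma, 7), (Omega, 12), (Vega, 26), (Vega, 31), (Vega, 6), (Vega, 7)}

{(Gamma, 26), (Gamma, 31), (Gamma, 6), (Gamma, 7), (Omega, 12), (Vega, 26), (Vega, 31), (Vega, 6), (Vega, 7)}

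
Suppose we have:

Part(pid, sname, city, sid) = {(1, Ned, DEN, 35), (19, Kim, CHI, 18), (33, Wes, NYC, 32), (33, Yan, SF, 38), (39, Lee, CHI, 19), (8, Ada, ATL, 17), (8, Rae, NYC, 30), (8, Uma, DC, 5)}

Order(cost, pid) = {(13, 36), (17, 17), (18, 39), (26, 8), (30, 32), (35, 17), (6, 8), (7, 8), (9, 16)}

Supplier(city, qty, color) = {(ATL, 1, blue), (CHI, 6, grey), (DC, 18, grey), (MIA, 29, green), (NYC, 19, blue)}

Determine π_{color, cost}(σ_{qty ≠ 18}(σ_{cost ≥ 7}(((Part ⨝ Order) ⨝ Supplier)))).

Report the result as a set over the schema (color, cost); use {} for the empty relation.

Joining Part and Order on pid yields {(39, Lee, CHI, 19, 18), (8, Ada, ATL, 17, 26), (8, Ada, ATL, 17, 6), (8, Ada, ATL, 17, 7), (8, Rae, NYC, 30, 26), (8, Rae, NYC, 30, 6), (8, Rae, NYC, 30, 7), (8, Uma, DC, 5, 26), (8, Uma, DC, 5, 6), (8, Uma, DC, 5, 7)}.
Joining (Part ⨝ Order) and Supplier on city yields {(39, Lee, CHI, 19, 18, 6, grey), (8, Ada, ATL, 17, 26, 1, blue), (8, Ada, ATL, 17, 6, 1, blue), (8, Ada, ATL, 17, 7, 1, blue), (8, Rae, NYC, 30, 26, 19, blue), (8, Rae, NYC, 30, 6, 19, blue), (8, Rae, NYC, 30, 7, 19, blue), (8, Uma, DC, 5, 26, 18, grey), (8, Uma, DC, 5, 6, 18, grey), (8, Uma, DC, 5, 7, 18, grey)}.
Filtering on cost ≥ 7 leaves {(39, Lee, CHI, 19, 18, 6, grey), (8, Ada, ATL, 17, 26, 1, blue), (8, Ada, ATL, 17, 7, 1, blue), (8, Rae, NYC, 30, 26, 19, blue), (8, Rae, NYC, 30, 7, 19, blue), (8, Uma, DC, 5, 26, 18, grey), (8, Uma, DC, 5, 7, 18, grey)}.
Filtering on qty ≠ 18 leaves {(39, Lee, CHI, 19, 18, 6, grey), (8, Ada, ATL, 17, 26, 1, blue), (8, Ada, ATL, 17, 7, 1, blue), (8, Rae, NYC, 30, 26, 19, blue), (8, Rae, NYC, 30, 7, 19, blue)}.
π_{color, cost} gives {(blue, 26), (blue, 7), (grey, 18)} (2 duplicate(s) eliminated).

{(blue, 26), (blue, 7), (grey, 18)}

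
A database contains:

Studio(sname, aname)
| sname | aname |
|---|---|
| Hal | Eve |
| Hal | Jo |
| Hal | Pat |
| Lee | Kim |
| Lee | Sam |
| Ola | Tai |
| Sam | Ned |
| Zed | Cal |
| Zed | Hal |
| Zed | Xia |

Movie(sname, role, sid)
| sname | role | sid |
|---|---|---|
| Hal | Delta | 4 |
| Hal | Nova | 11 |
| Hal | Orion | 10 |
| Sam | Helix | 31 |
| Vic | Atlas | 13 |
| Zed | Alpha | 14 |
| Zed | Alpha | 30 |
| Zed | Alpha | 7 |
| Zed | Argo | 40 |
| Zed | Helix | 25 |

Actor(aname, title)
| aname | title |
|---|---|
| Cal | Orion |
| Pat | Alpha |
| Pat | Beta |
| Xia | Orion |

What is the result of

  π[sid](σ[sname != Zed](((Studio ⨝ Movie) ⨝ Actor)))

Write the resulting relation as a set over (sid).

Joining Studio and Movie on sname yields {(Hal, Eve, Delta, 4), (Hal, Eve, Nova, 11), (Hal, Eve, Orion, 10), (Hal, Jo, Delta, 4), (Hal, Jo, Nova, 11), (Hal, Jo, Orion, 10), (Hal, Pat, Delta, 4), (Hal, Pat, Nova, 11), (Hal, Pat, Orion, 10), (Sam, Ned, Helix, 31), (Zed, Cal, Alpha, 14), (Zed, Cal, Alpha, 30), (Zed, Cal, Alpha, 7), (Zed, Cal, Argo, 40), (Zed, Cal, Helix, 25), (Zed, Hal, Alpha, 14), (Zed, Hal, Alpha, 30), (Zed, Hal, Alpha, 7), (Zed, Hal, Argo, 40), (Zed, Hal, Helix, 25), (Zed, Xia, Alpha, 14), (Zed, Xia, Alpha, 30), (Zed, Xia, Alpha, 7), (Zed, Xia, Argo, 40), (Zed, Xia, Helix, 25)}.
Joining (Studio ⨝ Movie) and Actor on aname yields {(Hal, Pat, Delta, 4, Alpha), (Hal, Pat, Delta, 4, Beta), (Hal, Pat, Nova, 11, Alpha), (Hal, Pat, Nova, 11, Beta), (Hal, Pat, Orion, 10, Alpha), (Hal, Pat, Orion, 10, Beta), (Zed, Cal, Alpha, 14, Orion), (Zed, Cal, Alpha, 30, Orion), (Zed, Cal, Alpha, 7, Orion), (Zed, Cal, Argo, 40, Orion), (Zed, Cal, Helix, 25, Orion), (Zed, Xia, Alpha, 14, Orion), (Zed, Xia, Alpha, 30, Orion), (Zed, Xia, Alpha, 7, Orion), (Zed, Xia, Argo, 40, Orion), (Zed, Xia, Helix, 25, Orion)}.
σ[sname != Zed]: keep tuples satisfying sname != Zed → {(Hal, Pat, Delta, 4, Alpha), (Hal, Pat, Delta, 4, Beta), (Hal, Pat, Nova, 11, Alpha), (Hal, Pat, Nova, 11, Beta), (Hal, Pat, Orion, 10, Alpha), (Hal, Pat, Orion, 10, Beta)}
π[sid]: project onto (sid) (3 duplicate(s) eliminated) → {10, 11, 4}

{10, 11, 4}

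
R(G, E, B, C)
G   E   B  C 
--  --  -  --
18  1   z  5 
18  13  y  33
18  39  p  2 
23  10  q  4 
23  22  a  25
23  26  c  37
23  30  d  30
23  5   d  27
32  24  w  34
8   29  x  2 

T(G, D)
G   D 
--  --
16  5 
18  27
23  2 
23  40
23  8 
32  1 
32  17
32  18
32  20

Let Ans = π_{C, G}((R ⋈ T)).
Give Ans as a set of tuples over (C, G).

Joining R and T on G yields {(18, 1, z, 5, 27), (18, 13, y, 33, 27), (18, 39, p, 2, 27), (23, 10, q, 4, 2), (23, 10, q, 4, 40), (23, 10, q, 4, 8), (23, 22, a, 25, 2), (23, 22, a, 25, 40), (23, 22, a, 25, 8), (23, 26, c, 37, 2), (23, 26, c, 37, 40), (23, 26, c, 37, 8), (23, 30, d, 30, 2), (23, 30, d, 30, 40), (23, 30, d, 30, 8), (23, 5, d, 27, 2), (23, 5, d, 27, 40), (23, 5, d, 27, 8), (32, 24, w, 34, 1), (32, 24, w, 34, 17), (32, 24, w, 34, 18), (32, 24, w, 34, 20)}.
π_{C, G} gives {(2, 18), (25, 23), (27, 23), (30, 23), (33, 18), (34, 32), (37, 23), (4, 23), (5, 18)} (13 duplicate(s) eliminated).

{(2, 18), (25, 23), (27, 23), (30, 23), (33, 18), (34, 32), (37, 23), (4, 23), (5, 18)}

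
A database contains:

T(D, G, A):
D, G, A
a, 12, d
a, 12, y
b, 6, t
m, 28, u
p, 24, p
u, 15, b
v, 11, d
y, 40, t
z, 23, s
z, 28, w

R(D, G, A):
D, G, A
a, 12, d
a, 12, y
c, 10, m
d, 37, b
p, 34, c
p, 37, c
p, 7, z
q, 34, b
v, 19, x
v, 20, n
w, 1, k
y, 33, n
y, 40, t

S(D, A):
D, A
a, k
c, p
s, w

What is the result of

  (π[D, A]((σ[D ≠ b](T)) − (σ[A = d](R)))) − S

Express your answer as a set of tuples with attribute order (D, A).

{(a, y), (m, u), (p, p), (u, b), (v, d), (y, t), (z, s), (z, w)}

Filtering on D ≠ b leaves {(a, 12, d), (a, 12, y), (m, 28, u), (p, 24, p), (u, 15, b), (v, 11, d), (y, 40, t), (z, 23, s), (z, 28, w)}.
Filtering on A = d leaves {(a, 12, d)}.
Taking the difference: {(a, 12, y), (m, 28, u), (p, 24, p), (u, 15, b), (v, 11, d), (y, 40, t), (z, 23, s), (z, 28, w)}
π[D, A]: project onto (D, A) → {(a, y), (m, u), (p, p), (u, b), (v, d), (y, t), (z, s), (z, w)}
Taking the difference: {(a, y), (m, u), (p, p), (u, b), (v, d), (y, t), (z, s), (z, w)}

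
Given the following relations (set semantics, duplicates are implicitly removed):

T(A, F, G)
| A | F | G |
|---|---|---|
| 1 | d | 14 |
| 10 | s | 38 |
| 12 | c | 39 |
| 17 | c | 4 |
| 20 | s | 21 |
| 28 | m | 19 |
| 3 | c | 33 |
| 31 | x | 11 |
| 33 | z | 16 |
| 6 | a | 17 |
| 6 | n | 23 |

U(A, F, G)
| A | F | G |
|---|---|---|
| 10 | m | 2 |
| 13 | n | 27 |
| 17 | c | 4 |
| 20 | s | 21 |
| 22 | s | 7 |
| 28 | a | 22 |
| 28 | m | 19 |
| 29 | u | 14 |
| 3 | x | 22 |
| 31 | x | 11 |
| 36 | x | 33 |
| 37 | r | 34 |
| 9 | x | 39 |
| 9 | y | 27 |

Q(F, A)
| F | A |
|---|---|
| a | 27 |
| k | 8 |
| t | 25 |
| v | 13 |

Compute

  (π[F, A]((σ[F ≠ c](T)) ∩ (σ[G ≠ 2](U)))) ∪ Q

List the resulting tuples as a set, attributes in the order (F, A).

Apply σ_{F ≠ c}; surviving tuples: {(1, d, 14), (10, s, 38), (20, s, 21), (28, m, 19), (31, x, 11), (33, z, 16), (6, a, 17), (6, n, 23)}
Apply σ_{G ≠ 2}; surviving tuples: {(13, n, 27), (17, c, 4), (20, s, 21), (22, s, 7), (28, a, 22), (28, m, 19), (29, u, 14), (3, x, 22), (31, x, 11), (36, x, 33), (37, r, 34), (9, x, 39), (9, y, 27)}
Taking the intersection: {(20, s, 21), (28, m, 19), (31, x, 11)}
π_{F, A} gives {(m, 28), (s, 20), (x, 31)}.
Taking the union: {(a, 27), (k, 8), (m, 28), (s, 20), (t, 25), (v, 13), (x, 31)}

{(a, 27), (k, 8), (m, 28), (s, 20), (t, 25), (v, 13), (x, 31)}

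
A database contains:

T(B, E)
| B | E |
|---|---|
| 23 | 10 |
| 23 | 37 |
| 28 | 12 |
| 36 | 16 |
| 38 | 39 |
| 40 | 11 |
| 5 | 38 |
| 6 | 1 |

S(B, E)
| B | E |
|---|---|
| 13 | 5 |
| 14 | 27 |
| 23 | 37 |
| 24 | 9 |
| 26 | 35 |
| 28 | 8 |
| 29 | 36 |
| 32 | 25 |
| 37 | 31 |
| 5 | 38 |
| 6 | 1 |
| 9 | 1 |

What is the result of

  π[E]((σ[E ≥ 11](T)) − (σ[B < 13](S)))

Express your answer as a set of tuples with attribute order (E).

{11, 12, 16, 37, 39}

σ[E ≥ 11]: keep tuples satisfying E ≥ 11 → {(23, 37), (28, 12), (36, 16), (38, 39), (40, 11), (5, 38)}
σ[B < 13]: keep tuples satisfying B < 13 → {(5, 38), (6, 1), (9, 1)}
Set difference of the two operands is {(23, 37), (28, 12), (36, 16), (38, 39), (40, 11)}.
π[E]: project onto (E) → {11, 12, 16, 37, 39}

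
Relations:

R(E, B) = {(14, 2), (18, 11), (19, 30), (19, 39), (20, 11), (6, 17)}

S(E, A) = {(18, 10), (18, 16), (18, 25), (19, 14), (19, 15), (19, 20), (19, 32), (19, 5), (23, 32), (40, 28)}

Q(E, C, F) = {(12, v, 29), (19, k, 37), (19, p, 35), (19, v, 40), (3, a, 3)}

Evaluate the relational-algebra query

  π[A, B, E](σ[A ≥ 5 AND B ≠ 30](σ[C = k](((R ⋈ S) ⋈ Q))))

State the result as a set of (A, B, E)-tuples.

{(14, 39, 19), (15, 39, 19), (20, 39, 19), (32, 39, 19), (5, 39, 19)}

Joining R and S on E yields {(18, 11, 10), (18, 11, 16), (18, 11, 25), (19, 30, 14), (19, 30, 15), (19, 30, 20), (19, 30, 32), (19, 30, 5), (19, 39, 14), (19, 39, 15), (19, 39, 20), (19, 39, 32), (19, 39, 5)}.
Joining (R ⋈ S) and Q on E yields {(19, 30, 14, k, 37), (19, 30, 14, p, 35), (19, 30, 14, v, 40), (19, 30, 15, k, 37), (19, 30, 15, p, 35), (19, 30, 15, v, 40), (19, 30, 20, k, 37), (19, 30, 20, p, 35), (19, 30, 20, v, 40), (19, 30, 32, k, 37), (19, 30, 32, p, 35), (19, 30, 32, v, 40), (19, 30, 5, k, 37), (19, 30, 5, p, 35), (19, 30, 5, v, 40), (19, 39, 14, k, 37), (19, 39, 14, p, 35), (19, 39, 14, v, 40), (19, 39, 15, k, 37), (19, 39, 15, p, 35), (19, 39, 15, v, 40), (19, 39, 20, k, 37), (19, 39, 20, p, 35), (19, 39, 20, v, 40), (19, 39, 32, k, 37), (19, 39, 32, p, 35), (19, 39, 32, v, 40), (19, 39, 5, k, 37), (19, 39, 5, p, 35), (19, 39, 5, v, 40)}.
Apply σ_{C = k}; surviving tuples: {(19, 30, 14, k, 37), (19, 30, 15, k, 37), (19, 30, 20, k, 37), (19, 30, 32, k, 37), (19, 30, 5, k, 37), (19, 39, 14, k, 37), (19, 39, 15, k, 37), (19, 39, 20, k, 37), (19, 39, 32, k, 37), (19, 39, 5, k, 37)}
Apply σ_{A ≥ 5 AND B ≠ 30}; surviving tuples: {(19, 39, 14, k, 37), (19, 39, 15, k, 37), (19, 39, 20, k, 37), (19, 39, 32, k, 37), (19, 39, 5, k, 37)}
Projecting to A, B, E: {(14, 39, 19), (15, 39, 19), (20, 39, 19), (32, 39, 19), (5, 39, 19)}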